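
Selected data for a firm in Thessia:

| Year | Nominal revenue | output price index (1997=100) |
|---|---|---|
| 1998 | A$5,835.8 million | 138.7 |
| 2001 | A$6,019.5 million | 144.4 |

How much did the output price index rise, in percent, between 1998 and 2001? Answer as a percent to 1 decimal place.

4.1%

Price-level change = 144.4 / 138.7 − 1 = 0.0411.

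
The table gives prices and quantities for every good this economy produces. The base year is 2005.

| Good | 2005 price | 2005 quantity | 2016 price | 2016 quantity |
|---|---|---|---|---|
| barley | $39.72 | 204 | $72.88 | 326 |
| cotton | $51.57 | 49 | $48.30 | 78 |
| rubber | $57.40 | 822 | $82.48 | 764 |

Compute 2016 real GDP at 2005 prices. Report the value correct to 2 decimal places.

Real GDP 2016 = Σ (p_2005 × q_2016) = 39.72·326 + 51.57·78 + 57.40·764 = 60824.78.

$60824.78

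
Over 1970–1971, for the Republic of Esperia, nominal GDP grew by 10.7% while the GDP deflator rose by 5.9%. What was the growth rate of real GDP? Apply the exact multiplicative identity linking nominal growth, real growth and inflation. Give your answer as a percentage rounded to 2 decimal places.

(1 + g_nom) = (1 + g_real)(1 + π), so g_real = 1.1070 / 1.0590 − 1 = 0.04533.

4.53%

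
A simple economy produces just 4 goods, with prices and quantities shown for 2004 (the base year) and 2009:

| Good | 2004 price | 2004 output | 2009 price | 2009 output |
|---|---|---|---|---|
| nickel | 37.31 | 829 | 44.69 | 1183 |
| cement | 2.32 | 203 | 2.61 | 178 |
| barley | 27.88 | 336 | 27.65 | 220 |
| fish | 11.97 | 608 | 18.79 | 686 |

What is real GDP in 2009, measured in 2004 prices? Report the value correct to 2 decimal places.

Real GDP 2009 = Σ (p_2004 × q_2009) = 37.31·1183 + 2.32·178 + 27.88·220 + 11.97·686 = 58895.71.

58895.71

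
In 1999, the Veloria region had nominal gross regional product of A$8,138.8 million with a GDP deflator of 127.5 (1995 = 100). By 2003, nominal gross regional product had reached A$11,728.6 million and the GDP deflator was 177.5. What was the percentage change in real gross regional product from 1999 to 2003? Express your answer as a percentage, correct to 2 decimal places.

3.51%

Real gross regional product 1999 = 8138.8 / 1.275 = 6383.37.
Real gross regional product 2003 = 11728.6 / 1.775 = 6607.66.
Real growth = 6607.66 / 6383.37 − 1 = 0.0351.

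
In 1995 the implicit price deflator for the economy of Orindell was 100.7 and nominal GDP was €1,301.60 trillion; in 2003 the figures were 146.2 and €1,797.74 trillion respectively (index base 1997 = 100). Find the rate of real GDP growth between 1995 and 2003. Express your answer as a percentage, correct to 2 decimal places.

Deflate each year: 1995 → 1301.60/1.007 = 1292.55; 2003 → 1797.74/1.462 = 1229.64.
So real GDP changed by 1229.64/1292.55 − 1 = -0.0487, i.e. -4.87%.

-4.87%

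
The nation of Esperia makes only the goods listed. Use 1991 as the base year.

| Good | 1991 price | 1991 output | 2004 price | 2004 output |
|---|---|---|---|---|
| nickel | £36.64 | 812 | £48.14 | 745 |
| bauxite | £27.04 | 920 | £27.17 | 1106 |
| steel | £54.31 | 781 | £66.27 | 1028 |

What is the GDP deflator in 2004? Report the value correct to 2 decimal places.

118.58

Nominal GDP 2004 = 48.14·745 + 27.17·1106 + 66.27·1028 = 134039.88.
Real GDP 2004 (at 1991 prices) = 36.64·745 + 27.04·1106 + 54.31·1028 = 113033.72.
Deflator = Nominal/Real × 100 = 134039.88/113033.72 × 100 = 118.584.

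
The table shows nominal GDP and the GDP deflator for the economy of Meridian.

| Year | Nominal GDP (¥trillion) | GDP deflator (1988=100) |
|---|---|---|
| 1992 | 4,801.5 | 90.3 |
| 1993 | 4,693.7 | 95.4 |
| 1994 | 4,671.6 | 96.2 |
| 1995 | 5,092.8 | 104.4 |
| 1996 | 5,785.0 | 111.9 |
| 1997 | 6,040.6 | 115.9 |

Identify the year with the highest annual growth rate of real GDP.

1996

1993: real = 4693.7/0.954 = 4920.02; growth vs 1992 (5317.28) = -7.47%.
1994: real = 4671.6/0.962 = 4856.13; growth vs 1993 (4920.02) = -1.30%.
1995: real = 5092.8/1.044 = 4878.16; growth vs 1994 (4856.13) = 0.45%.
1996: real = 5785.0/1.119 = 5169.79; growth vs 1995 (4878.16) = 5.98%.
1997: real = 6040.6/1.159 = 5211.91; growth vs 1996 (5169.79) = 0.81%.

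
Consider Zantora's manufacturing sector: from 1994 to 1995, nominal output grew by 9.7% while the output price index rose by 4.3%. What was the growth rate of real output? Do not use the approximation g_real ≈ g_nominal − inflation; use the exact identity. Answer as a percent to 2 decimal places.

5.18%

(1 + g_nom) = (1 + g_real)(1 + π), so g_real = 1.0970 / 1.0430 − 1 = 0.05177.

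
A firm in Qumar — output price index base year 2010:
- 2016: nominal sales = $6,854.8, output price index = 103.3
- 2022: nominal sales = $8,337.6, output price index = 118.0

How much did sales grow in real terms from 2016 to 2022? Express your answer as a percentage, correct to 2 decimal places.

Deflate each year: 2016 → 6854.8/1.033 = 6635.82; 2022 → 8337.6/1.180 = 7065.76.
So real sales changed by 7065.76/6635.82 − 1 = 0.0648, i.e. 6.48%.

6.48%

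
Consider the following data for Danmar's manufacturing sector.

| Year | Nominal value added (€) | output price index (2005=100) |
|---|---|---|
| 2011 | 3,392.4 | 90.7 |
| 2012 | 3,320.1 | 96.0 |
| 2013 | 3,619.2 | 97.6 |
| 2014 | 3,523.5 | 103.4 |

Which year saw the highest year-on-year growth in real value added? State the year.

2012: real = 3320.1/0.960 = 3458.44; growth vs 2011 (3740.24) = -7.53%.
2013: real = 3619.2/0.976 = 3708.20; growth vs 2012 (3458.44) = 7.22%.
2014: real = 3523.5/1.034 = 3407.64; growth vs 2013 (3708.20) = -8.11%.

2013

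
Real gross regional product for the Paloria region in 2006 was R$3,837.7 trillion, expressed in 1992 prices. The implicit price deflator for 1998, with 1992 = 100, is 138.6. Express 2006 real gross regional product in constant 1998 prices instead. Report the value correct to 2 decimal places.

R$5,319.05 trillion

Real gross regional product in 1998 prices = Real gross regional product in 1992 prices × (P_1998/P_1992) = 3837.7 × 1.386 = 5319.05.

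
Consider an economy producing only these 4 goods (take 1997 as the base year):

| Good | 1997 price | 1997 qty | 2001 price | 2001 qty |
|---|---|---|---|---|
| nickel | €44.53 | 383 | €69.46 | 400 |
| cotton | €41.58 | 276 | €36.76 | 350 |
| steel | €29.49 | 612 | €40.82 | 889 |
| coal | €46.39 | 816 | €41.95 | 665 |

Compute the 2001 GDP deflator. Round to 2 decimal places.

Nominal GDP 2001 = 69.46·400 + 36.76·350 + 40.82·889 + 41.95·665 = 104835.73.
Real GDP 2001 (at 1997 prices) = 44.53·400 + 41.58·350 + 29.49·889 + 46.39·665 = 89430.96.
Deflator = Nominal/Real × 100 = 104835.73/89430.96 × 100 = 117.225.

117.23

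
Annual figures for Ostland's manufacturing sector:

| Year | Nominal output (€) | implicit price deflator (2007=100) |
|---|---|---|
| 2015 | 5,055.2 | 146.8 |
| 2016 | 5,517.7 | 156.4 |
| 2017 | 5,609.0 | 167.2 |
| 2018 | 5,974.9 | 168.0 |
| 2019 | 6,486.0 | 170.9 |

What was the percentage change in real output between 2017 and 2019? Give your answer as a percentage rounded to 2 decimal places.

Real output 2017 = 5609.0/1.672 = 3354.67.
Real output 2019 = 6486.0/1.709 = 3795.20.
Change = 3795.20/3354.67 − 1 = 0.1313.

13.13%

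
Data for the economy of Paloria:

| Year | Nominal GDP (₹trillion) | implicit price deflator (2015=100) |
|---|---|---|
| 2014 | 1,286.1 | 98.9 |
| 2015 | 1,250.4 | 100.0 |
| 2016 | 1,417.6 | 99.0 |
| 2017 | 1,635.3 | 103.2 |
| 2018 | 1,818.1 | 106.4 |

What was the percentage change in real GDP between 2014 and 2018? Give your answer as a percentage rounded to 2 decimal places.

31.40%

Real GDP 2014 = 1286.1/0.989 = 1300.40.
Real GDP 2018 = 1818.1/1.064 = 1708.74.
Change = 1708.74/1300.40 − 1 = 0.3140.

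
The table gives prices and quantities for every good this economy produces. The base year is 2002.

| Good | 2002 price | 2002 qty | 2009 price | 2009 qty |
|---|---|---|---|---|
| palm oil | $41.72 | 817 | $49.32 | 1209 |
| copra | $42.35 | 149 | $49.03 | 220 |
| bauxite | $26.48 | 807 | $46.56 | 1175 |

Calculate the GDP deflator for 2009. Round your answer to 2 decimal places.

Nominal GDP 2009 = 49.32·1209 + 49.03·220 + 46.56·1175 = 125122.48.
Real GDP 2009 (at 2002 prices) = 41.72·1209 + 42.35·220 + 26.48·1175 = 90870.48.
Deflator = Nominal/Real × 100 = 125122.48/90870.48 × 100 = 137.693.

137.69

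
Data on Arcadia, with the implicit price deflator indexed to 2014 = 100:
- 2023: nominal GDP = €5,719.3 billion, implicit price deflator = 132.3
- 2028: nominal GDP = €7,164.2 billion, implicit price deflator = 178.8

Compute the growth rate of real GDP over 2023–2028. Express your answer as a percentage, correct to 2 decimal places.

-7.31%

Real GDP 2023 = 5719.3 / 1.323 = 4322.98.
Real GDP 2028 = 7164.2 / 1.788 = 4006.82.
Real growth = 4006.82 / 4322.98 − 1 = -0.0731.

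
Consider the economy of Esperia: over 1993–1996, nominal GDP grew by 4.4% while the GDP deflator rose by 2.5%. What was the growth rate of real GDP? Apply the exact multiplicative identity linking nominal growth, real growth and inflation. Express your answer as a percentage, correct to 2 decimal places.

1.85%

(1 + g_nom) = (1 + g_real)(1 + π), so g_real = 1.0440 / 1.0250 − 1 = 0.01854.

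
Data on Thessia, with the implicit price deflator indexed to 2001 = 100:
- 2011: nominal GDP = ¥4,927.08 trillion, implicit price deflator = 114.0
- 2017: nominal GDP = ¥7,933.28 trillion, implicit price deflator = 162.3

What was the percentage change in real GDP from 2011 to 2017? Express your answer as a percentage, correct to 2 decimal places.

Real GDP 2011 = 4927.08 / 1.140 = 4322.00.
Real GDP 2017 = 7933.28 / 1.623 = 4888.03.
Real growth = 4888.03 / 4322.00 − 1 = 0.1310.

13.10%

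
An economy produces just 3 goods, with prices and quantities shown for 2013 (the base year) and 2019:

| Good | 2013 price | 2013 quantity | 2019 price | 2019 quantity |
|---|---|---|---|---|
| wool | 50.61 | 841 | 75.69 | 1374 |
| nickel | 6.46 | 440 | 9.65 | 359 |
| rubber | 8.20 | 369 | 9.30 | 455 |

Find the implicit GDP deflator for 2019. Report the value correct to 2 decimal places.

147.77

Nominal GDP 2019 = 75.69·1374 + 9.65·359 + 9.30·455 = 111693.91.
Real GDP 2019 (at 2013 prices) = 50.61·1374 + 6.46·359 + 8.20·455 = 75588.28.
Deflator = Nominal/Real × 100 = 111693.91/75588.28 × 100 = 147.766.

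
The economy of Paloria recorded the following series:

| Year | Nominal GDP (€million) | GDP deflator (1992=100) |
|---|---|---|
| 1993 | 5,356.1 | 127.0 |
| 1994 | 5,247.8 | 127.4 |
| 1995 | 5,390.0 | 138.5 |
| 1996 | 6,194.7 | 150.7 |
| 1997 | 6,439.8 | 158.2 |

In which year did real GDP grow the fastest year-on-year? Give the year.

1994: real = 5247.8/1.274 = 4119.15; growth vs 1993 (4217.40) = -2.33%.
1995: real = 5390.0/1.385 = 3891.70; growth vs 1994 (4119.15) = -5.52%.
1996: real = 6194.7/1.507 = 4110.62; growth vs 1995 (3891.70) = 5.63%.
1997: real = 6439.8/1.582 = 4070.67; growth vs 1996 (4110.62) = -0.97%.

1996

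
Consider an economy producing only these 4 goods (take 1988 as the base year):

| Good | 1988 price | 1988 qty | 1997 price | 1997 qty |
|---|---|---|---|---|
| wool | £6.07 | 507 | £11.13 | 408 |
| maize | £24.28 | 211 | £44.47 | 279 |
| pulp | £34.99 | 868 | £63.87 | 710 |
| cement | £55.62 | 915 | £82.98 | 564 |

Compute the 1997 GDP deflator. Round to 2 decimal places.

Nominal GDP 1997 = 11.13·408 + 44.47·279 + 63.87·710 + 82.98·564 = 109096.59.
Real GDP 1997 (at 1988 prices) = 6.07·408 + 24.28·279 + 34.99·710 + 55.62·564 = 65463.26.
Deflator = Nominal/Real × 100 = 109096.59/65463.26 × 100 = 166.653.

166.65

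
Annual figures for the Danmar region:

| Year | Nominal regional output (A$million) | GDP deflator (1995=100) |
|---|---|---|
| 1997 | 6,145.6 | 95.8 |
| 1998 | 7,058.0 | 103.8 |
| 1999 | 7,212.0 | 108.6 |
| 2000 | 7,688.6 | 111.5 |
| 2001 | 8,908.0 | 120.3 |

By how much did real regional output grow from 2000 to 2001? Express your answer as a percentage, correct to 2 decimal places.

Real regional output 2000 = 7688.6/1.115 = 6895.61.
Real regional output 2001 = 8908.0/1.203 = 7404.82.
Change = 7404.82/6895.61 − 1 = 0.0738.

7.38%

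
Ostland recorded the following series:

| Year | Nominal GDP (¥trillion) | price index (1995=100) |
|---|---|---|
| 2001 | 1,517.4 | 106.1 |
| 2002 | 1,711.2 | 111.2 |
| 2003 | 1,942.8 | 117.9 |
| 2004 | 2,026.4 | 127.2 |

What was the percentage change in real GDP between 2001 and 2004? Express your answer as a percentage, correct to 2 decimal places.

11.39%

Real GDP 2001 = 1517.4/1.061 = 1430.16.
Real GDP 2004 = 2026.4/1.272 = 1593.08.
Change = 1593.08/1430.16 − 1 = 0.1139.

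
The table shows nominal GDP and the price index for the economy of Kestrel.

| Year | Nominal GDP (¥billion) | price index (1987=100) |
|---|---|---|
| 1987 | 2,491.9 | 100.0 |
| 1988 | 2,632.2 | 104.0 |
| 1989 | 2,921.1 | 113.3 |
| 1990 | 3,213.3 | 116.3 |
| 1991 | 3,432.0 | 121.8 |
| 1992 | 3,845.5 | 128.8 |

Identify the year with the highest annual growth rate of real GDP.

1988: real = 2632.2/1.040 = 2530.96; growth vs 1987 (2491.90) = 1.57%.
1989: real = 2921.1/1.133 = 2578.20; growth vs 1988 (2530.96) = 1.87%.
1990: real = 3213.3/1.163 = 2762.94; growth vs 1989 (2578.20) = 7.17%.
1991: real = 3432.0/1.218 = 2817.73; growth vs 1990 (2762.94) = 1.98%.
1992: real = 3845.5/1.288 = 2985.64; growth vs 1991 (2817.73) = 5.96%.

1990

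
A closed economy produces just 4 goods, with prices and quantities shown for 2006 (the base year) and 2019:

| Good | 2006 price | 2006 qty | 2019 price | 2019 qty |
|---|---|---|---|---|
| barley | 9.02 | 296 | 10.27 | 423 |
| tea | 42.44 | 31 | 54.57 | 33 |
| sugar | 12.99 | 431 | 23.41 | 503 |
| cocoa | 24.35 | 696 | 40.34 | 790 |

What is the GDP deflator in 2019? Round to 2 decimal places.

160.68

Nominal GDP 2019 = 10.27·423 + 54.57·33 + 23.41·503 + 40.34·790 = 49788.85.
Real GDP 2019 (at 2006 prices) = 9.02·423 + 42.44·33 + 12.99·503 + 24.35·790 = 30986.45.
Deflator = Nominal/Real × 100 = 49788.85/30986.45 × 100 = 160.679.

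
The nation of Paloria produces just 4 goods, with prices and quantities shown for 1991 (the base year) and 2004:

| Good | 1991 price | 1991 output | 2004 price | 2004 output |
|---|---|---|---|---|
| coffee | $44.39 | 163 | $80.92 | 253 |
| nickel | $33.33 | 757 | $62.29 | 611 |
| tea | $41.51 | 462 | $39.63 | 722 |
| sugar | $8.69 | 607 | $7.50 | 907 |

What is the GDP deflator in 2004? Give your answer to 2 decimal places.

135.28

Nominal GDP 2004 = 80.92·253 + 62.29·611 + 39.63·722 + 7.50·907 = 93947.31.
Real GDP 2004 (at 1991 prices) = 44.39·253 + 33.33·611 + 41.51·722 + 8.69·907 = 69447.35.
Deflator = Nominal/Real × 100 = 93947.31/69447.35 × 100 = 135.278.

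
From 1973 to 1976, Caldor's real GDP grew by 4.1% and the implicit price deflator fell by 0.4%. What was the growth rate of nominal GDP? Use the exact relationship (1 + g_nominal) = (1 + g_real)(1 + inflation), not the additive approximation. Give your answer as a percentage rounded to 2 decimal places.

(1 + g_nom) = (1 + g_real)(1 + π) = 1.0410 × 0.9960 = 1.03684.

3.68%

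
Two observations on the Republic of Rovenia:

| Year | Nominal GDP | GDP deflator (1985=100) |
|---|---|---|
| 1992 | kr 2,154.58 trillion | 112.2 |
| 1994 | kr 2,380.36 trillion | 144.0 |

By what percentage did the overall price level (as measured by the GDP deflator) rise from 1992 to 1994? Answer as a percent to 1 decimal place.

28.3%

Price-level change = 144.0 / 112.2 − 1 = 0.2834.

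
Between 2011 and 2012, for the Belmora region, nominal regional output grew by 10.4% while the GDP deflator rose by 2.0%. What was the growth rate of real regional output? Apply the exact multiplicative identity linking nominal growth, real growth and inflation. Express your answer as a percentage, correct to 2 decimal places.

(1 + g_nom) = (1 + g_real)(1 + π), so g_real = 1.1040 / 1.0200 − 1 = 0.08235.

8.24%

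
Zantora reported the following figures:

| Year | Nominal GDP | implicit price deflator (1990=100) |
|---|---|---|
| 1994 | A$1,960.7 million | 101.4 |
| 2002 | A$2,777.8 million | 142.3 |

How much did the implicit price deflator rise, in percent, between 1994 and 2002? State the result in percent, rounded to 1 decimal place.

40.3%

Price-level change = 142.3 / 101.4 − 1 = 0.4034.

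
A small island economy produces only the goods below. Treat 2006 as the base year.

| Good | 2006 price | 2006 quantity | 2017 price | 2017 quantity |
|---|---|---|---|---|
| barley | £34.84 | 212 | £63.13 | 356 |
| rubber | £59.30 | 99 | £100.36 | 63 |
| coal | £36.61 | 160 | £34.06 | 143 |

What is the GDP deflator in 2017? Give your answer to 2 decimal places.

Nominal GDP 2017 = 63.13·356 + 100.36·63 + 34.06·143 = 33667.54.
Real GDP 2017 (at 2006 prices) = 34.84·356 + 59.30·63 + 36.61·143 = 21374.17.
Deflator = Nominal/Real × 100 = 33667.54/21374.17 × 100 = 157.515.

157.52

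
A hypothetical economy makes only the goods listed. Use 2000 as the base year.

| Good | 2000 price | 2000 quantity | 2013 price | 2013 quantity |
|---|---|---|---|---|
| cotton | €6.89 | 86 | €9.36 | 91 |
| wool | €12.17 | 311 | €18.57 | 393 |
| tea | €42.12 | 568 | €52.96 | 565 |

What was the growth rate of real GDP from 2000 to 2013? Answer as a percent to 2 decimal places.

3.20%

Real GDP 2000 = Nominal GDP 2000 = 6.89·86 + 12.17·311 + 42.12·568 = 28301.57.
Real GDP 2013 (at 2000 prices) = 6.89·91 + 12.17·393 + 42.12·565 = 29207.60.
Real growth = 29207.60/28301.57 − 1 = 0.0320.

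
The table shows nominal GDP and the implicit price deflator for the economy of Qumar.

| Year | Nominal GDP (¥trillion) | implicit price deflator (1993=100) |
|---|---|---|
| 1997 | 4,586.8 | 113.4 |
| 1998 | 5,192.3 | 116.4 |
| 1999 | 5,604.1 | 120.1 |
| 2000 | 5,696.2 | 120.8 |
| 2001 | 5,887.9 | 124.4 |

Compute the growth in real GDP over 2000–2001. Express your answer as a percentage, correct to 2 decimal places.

0.37%

Real GDP 2000 = 5696.2/1.208 = 4715.40.
Real GDP 2001 = 5887.9/1.244 = 4733.04.
Change = 4733.04/4715.40 − 1 = 0.0037.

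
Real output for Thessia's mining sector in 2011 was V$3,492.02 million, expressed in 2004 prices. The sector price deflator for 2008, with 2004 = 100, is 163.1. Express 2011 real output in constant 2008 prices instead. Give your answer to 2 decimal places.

Real output in 2008 prices = Real output in 2004 prices × (P_2008/P_2004) = 3492.02 × 1.631 = 5695.48.

V$5,695.48 million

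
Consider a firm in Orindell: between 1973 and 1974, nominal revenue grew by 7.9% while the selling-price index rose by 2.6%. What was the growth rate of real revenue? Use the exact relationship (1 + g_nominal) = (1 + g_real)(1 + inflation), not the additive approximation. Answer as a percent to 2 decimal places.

(1 + g_nom) = (1 + g_real)(1 + π), so g_real = 1.0790 / 1.0260 − 1 = 0.05166.

5.17%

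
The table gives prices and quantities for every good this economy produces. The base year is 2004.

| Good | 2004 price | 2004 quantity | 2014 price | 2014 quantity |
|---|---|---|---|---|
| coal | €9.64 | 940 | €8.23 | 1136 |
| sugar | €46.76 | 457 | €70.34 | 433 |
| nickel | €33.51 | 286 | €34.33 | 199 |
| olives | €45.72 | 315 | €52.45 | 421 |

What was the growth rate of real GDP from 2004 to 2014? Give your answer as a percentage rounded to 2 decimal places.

Real GDP 2004 = Nominal GDP 2004 = 9.64·940 + 46.76·457 + 33.51·286 + 45.72·315 = 54416.58.
Real GDP 2014 (at 2004 prices) = 9.64·1136 + 46.76·433 + 33.51·199 + 45.72·421 = 57114.73.
Real growth = 57114.73/54416.58 − 1 = 0.0496.

4.96%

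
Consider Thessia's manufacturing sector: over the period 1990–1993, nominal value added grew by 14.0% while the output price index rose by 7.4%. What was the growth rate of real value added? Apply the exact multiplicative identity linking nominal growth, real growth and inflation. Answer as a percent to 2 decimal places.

(1 + g_nom) = (1 + g_real)(1 + π), so g_real = 1.1400 / 1.0740 − 1 = 0.06145.

6.15%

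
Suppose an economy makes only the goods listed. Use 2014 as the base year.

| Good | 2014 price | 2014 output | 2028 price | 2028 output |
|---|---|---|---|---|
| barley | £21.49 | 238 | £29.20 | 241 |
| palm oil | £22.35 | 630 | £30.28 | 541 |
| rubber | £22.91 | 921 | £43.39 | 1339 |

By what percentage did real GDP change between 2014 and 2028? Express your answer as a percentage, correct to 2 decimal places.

18.99%

Real GDP 2014 = Nominal GDP 2014 = 21.49·238 + 22.35·630 + 22.91·921 = 40295.23.
Real GDP 2028 (at 2014 prices) = 21.49·241 + 22.35·541 + 22.91·1339 = 47946.93.
Real growth = 47946.93/40295.23 − 1 = 0.1899.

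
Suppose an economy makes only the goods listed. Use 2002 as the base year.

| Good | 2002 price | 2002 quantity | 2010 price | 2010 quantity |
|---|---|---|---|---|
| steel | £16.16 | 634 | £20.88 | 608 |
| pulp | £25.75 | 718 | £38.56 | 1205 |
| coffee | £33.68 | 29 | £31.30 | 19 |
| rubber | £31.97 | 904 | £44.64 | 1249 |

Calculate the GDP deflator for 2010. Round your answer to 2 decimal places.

141.86

Nominal GDP 2010 = 20.88·608 + 38.56·1205 + 31.30·19 + 44.64·1249 = 115509.90.
Real GDP 2010 (at 2002 prices) = 16.16·608 + 25.75·1205 + 33.68·19 + 31.97·1249 = 81424.48.
Deflator = Nominal/Real × 100 = 115509.90/81424.48 × 100 = 141.861.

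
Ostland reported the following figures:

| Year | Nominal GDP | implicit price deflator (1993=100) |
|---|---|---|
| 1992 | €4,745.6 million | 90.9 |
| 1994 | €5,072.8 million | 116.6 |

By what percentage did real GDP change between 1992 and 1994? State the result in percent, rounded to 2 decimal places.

-16.67%

Real GDP 1992 = 4745.6 / 0.909 = 5220.68.
Real GDP 1994 = 5072.8 / 1.166 = 4350.60.
Real growth = 4350.60 / 5220.68 − 1 = -0.1667.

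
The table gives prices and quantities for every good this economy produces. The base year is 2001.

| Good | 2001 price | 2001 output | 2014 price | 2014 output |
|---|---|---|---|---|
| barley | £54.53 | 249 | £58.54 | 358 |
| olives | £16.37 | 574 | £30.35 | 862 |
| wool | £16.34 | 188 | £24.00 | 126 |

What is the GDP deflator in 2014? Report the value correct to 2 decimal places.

140.49

Nominal GDP 2014 = 58.54·358 + 30.35·862 + 24.00·126 = 50143.02.
Real GDP 2014 (at 2001 prices) = 54.53·358 + 16.37·862 + 16.34·126 = 35691.52.
Deflator = Nominal/Real × 100 = 50143.02/35691.52 × 100 = 140.490.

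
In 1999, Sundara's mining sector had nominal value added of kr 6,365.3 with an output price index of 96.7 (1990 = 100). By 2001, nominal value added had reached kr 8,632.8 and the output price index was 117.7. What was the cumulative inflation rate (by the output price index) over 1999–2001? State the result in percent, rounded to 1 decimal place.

Price-level change = 117.7 / 96.7 − 1 = 0.2172.

21.7%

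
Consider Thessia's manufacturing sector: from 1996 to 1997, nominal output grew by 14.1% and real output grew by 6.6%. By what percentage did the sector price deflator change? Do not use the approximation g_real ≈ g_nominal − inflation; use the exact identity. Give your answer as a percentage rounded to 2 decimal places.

7.04%

(1 + g_nom) = (1 + g_real)(1 + π), so π = 1.1410 / 1.0660 − 1 = 0.07036.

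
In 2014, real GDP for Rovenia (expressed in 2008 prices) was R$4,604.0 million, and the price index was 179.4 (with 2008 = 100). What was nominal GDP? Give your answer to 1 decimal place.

Nominal GDP = Real × (price index/100) = 4604.0 × 1.794 = 8259.58.

R$8,259.6 million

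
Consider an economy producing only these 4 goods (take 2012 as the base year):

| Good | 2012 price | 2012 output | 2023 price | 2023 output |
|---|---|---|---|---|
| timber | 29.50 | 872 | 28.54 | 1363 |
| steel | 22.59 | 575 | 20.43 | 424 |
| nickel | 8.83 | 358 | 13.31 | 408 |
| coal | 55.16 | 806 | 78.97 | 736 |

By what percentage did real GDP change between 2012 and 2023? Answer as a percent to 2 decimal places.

Real GDP 2012 = Nominal GDP 2012 = 29.50·872 + 22.59·575 + 8.83·358 + 55.16·806 = 86333.35.
Real GDP 2023 (at 2012 prices) = 29.50·1363 + 22.59·424 + 8.83·408 + 55.16·736 = 93987.06.
Real growth = 93987.06/86333.35 − 1 = 0.0887.

8.87%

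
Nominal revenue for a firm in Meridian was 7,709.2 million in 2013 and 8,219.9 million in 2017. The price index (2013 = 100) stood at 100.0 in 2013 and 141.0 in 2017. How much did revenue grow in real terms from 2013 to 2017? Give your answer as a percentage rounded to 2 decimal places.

Real revenue 2013 = 7709.2 / 1.000 = 7709.20.
Real revenue 2017 = 8219.9 / 1.410 = 5829.72.
Real growth = 5829.72 / 7709.20 − 1 = -0.2438.

-24.38%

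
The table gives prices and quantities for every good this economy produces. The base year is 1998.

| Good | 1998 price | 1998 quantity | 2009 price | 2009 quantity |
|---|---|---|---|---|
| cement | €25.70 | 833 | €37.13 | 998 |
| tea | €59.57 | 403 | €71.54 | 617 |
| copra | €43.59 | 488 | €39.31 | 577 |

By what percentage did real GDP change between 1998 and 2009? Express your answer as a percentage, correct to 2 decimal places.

31.29%

Real GDP 1998 = Nominal GDP 1998 = 25.70·833 + 59.57·403 + 43.59·488 = 66686.73.
Real GDP 2009 (at 1998 prices) = 25.70·998 + 59.57·617 + 43.59·577 = 87554.72.
Real growth = 87554.72/66686.73 − 1 = 0.3129.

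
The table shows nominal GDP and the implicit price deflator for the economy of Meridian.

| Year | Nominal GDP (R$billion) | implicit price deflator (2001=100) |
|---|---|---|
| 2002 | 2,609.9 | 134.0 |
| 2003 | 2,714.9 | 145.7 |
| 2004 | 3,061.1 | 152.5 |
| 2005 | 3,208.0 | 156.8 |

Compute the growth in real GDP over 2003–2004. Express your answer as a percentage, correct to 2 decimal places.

Real GDP 2003 = 2714.9/1.457 = 1863.35.
Real GDP 2004 = 3061.1/1.525 = 2007.28.
Change = 2007.28/1863.35 − 1 = 0.0772.

7.72%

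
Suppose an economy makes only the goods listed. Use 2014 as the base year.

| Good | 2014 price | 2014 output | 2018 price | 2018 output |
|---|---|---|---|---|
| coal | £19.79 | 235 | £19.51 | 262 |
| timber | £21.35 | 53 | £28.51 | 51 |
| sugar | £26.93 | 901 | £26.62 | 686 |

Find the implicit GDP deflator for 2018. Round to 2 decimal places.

Nominal GDP 2018 = 19.51·262 + 28.51·51 + 26.62·686 = 24826.95.
Real GDP 2018 (at 2014 prices) = 19.79·262 + 21.35·51 + 26.93·686 = 24747.81.
Deflator = Nominal/Real × 100 = 24826.95/24747.81 × 100 = 100.320.

100.32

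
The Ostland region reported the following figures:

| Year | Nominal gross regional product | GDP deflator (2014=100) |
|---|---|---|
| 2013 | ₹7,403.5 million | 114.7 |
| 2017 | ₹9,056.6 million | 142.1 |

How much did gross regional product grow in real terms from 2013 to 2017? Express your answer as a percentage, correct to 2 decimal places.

-1.26%

Real gross regional product 2013 = 7403.5 / 1.147 = 6454.66.
Real gross regional product 2017 = 9056.6 / 1.421 = 6373.40.
Real growth = 6373.40 / 6454.66 − 1 = -0.0126.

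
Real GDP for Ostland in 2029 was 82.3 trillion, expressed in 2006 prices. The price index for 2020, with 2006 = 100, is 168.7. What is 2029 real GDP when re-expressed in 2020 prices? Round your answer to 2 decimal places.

138.84 trillion

Real GDP in 2020 prices = Real GDP in 2006 prices × (P_2020/P_2006) = 82.3 × 1.687 = 138.84.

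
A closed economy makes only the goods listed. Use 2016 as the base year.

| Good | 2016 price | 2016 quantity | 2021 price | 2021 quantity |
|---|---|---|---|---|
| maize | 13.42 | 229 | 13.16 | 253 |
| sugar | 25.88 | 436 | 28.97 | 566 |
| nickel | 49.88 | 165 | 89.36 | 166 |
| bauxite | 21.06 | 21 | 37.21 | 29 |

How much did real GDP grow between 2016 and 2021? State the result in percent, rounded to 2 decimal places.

16.96%

Real GDP 2016 = Nominal GDP 2016 = 13.42·229 + 25.88·436 + 49.88·165 + 21.06·21 = 23029.32.
Real GDP 2021 (at 2016 prices) = 13.42·253 + 25.88·566 + 49.88·166 + 21.06·29 = 26934.16.
Real growth = 26934.16/23029.32 − 1 = 0.1696.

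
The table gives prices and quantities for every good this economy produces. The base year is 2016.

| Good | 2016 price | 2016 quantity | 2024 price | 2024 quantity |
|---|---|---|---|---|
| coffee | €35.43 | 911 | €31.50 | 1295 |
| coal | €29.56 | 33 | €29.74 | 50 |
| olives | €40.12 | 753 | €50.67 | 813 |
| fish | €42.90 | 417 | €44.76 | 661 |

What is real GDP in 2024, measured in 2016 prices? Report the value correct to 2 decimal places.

€108334.31

Real GDP 2024 = Σ (p_2016 × q_2024) = 35.43·1295 + 29.56·50 + 40.12·813 + 42.90·661 = 108334.31.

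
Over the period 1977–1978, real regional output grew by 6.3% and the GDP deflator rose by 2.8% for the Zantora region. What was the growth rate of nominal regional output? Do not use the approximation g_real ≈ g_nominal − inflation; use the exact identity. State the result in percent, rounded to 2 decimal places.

(1 + g_nom) = (1 + g_real)(1 + π) = 1.0630 × 1.0280 = 1.09276.

9.28%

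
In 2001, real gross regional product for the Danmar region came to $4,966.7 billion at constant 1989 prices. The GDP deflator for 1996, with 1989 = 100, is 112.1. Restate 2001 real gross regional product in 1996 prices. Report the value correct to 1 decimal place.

$5,567.7 billion

Real gross regional product in 1996 prices = Real gross regional product in 1989 prices × (P_1996/P_1989) = 4966.7 × 1.121 = 5567.67.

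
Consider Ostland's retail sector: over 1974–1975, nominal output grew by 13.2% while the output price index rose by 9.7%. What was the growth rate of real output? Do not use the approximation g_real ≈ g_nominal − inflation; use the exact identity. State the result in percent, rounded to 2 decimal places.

3.19%

(1 + g_nom) = (1 + g_real)(1 + π), so g_real = 1.1320 / 1.0970 − 1 = 0.03191.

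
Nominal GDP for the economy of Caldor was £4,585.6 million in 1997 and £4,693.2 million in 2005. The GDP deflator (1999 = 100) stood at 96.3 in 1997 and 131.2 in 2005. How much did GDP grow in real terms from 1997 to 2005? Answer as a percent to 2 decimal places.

-24.88%

Real GDP 1997 = 4585.6 / 0.963 = 4761.79.
Real GDP 2005 = 4693.2 / 1.312 = 3577.13.
Real growth = 3577.13 / 4761.79 − 1 = -0.2488.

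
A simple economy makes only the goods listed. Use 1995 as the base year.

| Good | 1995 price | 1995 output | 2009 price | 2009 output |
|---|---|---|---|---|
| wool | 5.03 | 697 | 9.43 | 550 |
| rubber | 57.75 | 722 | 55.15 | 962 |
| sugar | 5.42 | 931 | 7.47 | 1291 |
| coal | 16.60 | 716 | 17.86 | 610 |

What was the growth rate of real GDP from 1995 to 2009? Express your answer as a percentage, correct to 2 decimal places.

21.43%

Real GDP 1995 = Nominal GDP 1995 = 5.03·697 + 57.75·722 + 5.42·931 + 16.60·716 = 62133.03.
Real GDP 2009 (at 1995 prices) = 5.03·550 + 57.75·962 + 5.42·1291 + 16.60·610 = 75445.22.
Real growth = 75445.22/62133.03 − 1 = 0.2143.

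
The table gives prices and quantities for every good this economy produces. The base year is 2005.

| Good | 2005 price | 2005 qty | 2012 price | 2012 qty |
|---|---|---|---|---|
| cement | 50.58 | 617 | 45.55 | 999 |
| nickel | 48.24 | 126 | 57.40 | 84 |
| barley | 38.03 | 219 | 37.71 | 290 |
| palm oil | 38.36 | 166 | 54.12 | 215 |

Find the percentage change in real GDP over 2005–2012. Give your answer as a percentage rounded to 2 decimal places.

Real GDP 2005 = Nominal GDP 2005 = 50.58·617 + 48.24·126 + 38.03·219 + 38.36·166 = 51982.43.
Real GDP 2012 (at 2005 prices) = 50.58·999 + 48.24·84 + 38.03·290 + 38.36·215 = 73857.68.
Real growth = 73857.68/51982.43 − 1 = 0.4208.

42.08%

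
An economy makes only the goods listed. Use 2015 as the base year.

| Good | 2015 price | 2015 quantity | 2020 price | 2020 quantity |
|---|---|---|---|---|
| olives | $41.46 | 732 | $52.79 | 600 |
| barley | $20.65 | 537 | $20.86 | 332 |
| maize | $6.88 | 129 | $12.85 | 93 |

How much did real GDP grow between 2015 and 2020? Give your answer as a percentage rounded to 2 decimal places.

Real GDP 2015 = Nominal GDP 2015 = 41.46·732 + 20.65·537 + 6.88·129 = 42325.29.
Real GDP 2020 (at 2015 prices) = 41.46·600 + 20.65·332 + 6.88·93 = 32371.64.
Real growth = 32371.64/42325.29 − 1 = -0.2352.

-23.52%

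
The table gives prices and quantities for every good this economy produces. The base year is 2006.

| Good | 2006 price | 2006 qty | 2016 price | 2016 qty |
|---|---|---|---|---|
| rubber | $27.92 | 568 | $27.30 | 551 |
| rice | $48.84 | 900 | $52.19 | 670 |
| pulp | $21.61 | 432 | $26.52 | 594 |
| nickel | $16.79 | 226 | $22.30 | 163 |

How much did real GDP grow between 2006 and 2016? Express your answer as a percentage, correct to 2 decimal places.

Real GDP 2006 = Nominal GDP 2006 = 27.92·568 + 48.84·900 + 21.61·432 + 16.79·226 = 72944.62.
Real GDP 2016 (at 2006 prices) = 27.92·551 + 48.84·670 + 21.61·594 + 16.79·163 = 63679.83.
Real growth = 63679.83/72944.62 − 1 = -0.1270.

-12.70%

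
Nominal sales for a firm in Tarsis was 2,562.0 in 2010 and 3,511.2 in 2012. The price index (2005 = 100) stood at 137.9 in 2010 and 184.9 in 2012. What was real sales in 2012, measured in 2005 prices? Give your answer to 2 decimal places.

Real sales = Nominal / (price index/100) = 3511.2 / 1.849 = 1898.97.

1,898.97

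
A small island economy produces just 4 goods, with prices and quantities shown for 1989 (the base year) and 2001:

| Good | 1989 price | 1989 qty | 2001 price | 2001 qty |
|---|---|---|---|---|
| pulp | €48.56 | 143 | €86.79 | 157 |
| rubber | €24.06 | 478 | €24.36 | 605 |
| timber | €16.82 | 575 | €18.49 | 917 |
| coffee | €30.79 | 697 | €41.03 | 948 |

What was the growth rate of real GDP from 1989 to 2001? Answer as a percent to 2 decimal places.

Real GDP 1989 = Nominal GDP 1989 = 48.56·143 + 24.06·478 + 16.82·575 + 30.79·697 = 49576.89.
Real GDP 2001 (at 1989 prices) = 48.56·157 + 24.06·605 + 16.82·917 + 30.79·948 = 66793.08.
Real growth = 66793.08/49576.89 − 1 = 0.3473.

34.73%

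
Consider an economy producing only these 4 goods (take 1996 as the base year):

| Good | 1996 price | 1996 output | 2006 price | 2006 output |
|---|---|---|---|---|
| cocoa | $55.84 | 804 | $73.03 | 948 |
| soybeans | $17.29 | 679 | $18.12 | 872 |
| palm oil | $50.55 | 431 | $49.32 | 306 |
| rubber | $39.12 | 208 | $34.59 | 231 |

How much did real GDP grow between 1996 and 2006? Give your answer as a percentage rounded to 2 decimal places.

Real GDP 1996 = Nominal GDP 1996 = 55.84·804 + 17.29·679 + 50.55·431 + 39.12·208 = 86559.28.
Real GDP 2006 (at 1996 prices) = 55.84·948 + 17.29·872 + 50.55·306 + 39.12·231 = 92518.22.
Real growth = 92518.22/86559.28 − 1 = 0.0688.

6.88%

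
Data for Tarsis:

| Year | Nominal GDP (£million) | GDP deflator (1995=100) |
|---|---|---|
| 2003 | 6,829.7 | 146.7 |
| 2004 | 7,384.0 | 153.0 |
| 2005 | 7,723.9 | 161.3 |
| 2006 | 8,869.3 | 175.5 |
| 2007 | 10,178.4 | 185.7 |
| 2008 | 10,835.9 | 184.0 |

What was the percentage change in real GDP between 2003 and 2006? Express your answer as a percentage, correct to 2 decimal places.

8.55%

Real GDP 2003 = 6829.7/1.467 = 4655.56.
Real GDP 2006 = 8869.3/1.755 = 5053.73.
Change = 5053.73/4655.56 − 1 = 0.0855.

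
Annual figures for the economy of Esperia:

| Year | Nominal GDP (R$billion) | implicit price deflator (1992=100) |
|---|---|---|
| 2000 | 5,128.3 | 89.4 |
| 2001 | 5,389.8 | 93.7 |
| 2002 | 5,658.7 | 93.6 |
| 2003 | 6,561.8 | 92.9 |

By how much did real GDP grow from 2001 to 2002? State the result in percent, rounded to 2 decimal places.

Real GDP 2001 = 5389.8/0.937 = 5752.19.
Real GDP 2002 = 5658.7/0.936 = 6045.62.
Change = 6045.62/5752.19 − 1 = 0.0510.

5.10%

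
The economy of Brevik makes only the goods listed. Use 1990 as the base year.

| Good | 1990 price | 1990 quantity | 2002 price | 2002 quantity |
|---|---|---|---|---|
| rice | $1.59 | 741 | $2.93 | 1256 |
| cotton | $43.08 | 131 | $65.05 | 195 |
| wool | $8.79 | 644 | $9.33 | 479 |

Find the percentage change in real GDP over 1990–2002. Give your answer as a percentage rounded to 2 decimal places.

17.03%

Real GDP 1990 = Nominal GDP 1990 = 1.59·741 + 43.08·131 + 8.79·644 = 12482.43.
Real GDP 2002 (at 1990 prices) = 1.59·1256 + 43.08·195 + 8.79·479 = 14608.05.
Real growth = 14608.05/12482.43 − 1 = 0.1703.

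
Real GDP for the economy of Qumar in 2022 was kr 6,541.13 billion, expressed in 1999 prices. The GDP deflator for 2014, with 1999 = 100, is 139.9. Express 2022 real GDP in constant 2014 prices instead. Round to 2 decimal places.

Real GDP in 2014 prices = Real GDP in 1999 prices × (P_2014/P_1999) = 6541.13 × 1.399 = 9151.04.

kr 9,151.04 billion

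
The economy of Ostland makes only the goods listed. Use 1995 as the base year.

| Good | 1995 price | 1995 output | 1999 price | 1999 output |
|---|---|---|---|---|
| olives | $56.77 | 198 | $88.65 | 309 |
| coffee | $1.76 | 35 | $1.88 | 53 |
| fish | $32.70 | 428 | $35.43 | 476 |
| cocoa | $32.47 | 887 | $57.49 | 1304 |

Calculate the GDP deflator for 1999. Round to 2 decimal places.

Nominal GDP 1999 = 88.65·309 + 1.88·53 + 35.43·476 + 57.49·1304 = 119324.13.
Real GDP 1999 (at 1995 prices) = 56.77·309 + 1.76·53 + 32.70·476 + 32.47·1304 = 75541.29.
Deflator = Nominal/Real × 100 = 119324.13/75541.29 × 100 = 157.959.

157.96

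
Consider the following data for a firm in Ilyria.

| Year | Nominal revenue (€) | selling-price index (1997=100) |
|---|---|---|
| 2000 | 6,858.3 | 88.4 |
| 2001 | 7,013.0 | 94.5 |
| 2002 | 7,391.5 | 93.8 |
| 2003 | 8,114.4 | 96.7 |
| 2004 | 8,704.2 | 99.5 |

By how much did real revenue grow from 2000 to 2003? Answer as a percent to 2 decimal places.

8.16%

Real revenue 2000 = 6858.3/0.884 = 7758.26.
Real revenue 2003 = 8114.4/0.967 = 8391.31.
Change = 8391.31/7758.26 − 1 = 0.0816.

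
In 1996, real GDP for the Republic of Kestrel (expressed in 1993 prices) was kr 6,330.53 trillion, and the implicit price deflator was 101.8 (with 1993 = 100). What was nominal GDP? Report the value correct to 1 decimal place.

Nominal GDP = Real × (implicit price deflator/100) = 6330.53 × 1.018 = 6444.48.

kr 6,444.5 trillion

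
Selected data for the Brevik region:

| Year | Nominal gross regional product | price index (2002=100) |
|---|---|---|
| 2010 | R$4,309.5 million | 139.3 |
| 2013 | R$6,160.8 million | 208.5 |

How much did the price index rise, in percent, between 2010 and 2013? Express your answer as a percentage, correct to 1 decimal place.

49.7%

Price-level change = 208.5 / 139.3 − 1 = 0.4968.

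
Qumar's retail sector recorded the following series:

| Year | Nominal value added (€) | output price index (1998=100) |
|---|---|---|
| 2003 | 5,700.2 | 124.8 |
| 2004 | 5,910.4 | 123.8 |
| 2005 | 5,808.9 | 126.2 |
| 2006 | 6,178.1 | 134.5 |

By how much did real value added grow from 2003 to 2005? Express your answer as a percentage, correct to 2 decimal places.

Real value added 2003 = 5700.2/1.248 = 4567.47.
Real value added 2005 = 5808.9/1.262 = 4602.93.
Change = 4602.93/4567.47 − 1 = 0.0078.

0.78%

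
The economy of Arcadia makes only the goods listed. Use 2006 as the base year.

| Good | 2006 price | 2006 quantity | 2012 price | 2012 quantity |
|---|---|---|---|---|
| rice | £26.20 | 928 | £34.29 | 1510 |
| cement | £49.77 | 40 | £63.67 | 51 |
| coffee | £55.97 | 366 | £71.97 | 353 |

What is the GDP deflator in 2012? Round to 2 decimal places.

130.03

Nominal GDP 2012 = 34.29·1510 + 63.67·51 + 71.97·353 = 80430.48.
Real GDP 2012 (at 2006 prices) = 26.20·1510 + 49.77·51 + 55.97·353 = 61857.68.
Deflator = Nominal/Real × 100 = 80430.48/61857.68 × 100 = 130.025.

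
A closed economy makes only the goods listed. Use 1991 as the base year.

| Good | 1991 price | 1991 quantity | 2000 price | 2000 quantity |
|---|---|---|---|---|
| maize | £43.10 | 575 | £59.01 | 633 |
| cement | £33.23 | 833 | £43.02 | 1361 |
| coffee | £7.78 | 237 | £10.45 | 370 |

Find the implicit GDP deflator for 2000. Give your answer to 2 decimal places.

132.34

Nominal GDP 2000 = 59.01·633 + 43.02·1361 + 10.45·370 = 99770.05.
Real GDP 2000 (at 1991 prices) = 43.10·633 + 33.23·1361 + 7.78·370 = 75386.93.
Deflator = Nominal/Real × 100 = 99770.05/75386.93 × 100 = 132.344.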